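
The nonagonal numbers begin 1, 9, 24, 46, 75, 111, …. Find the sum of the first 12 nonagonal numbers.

Σ i(7i−5)/2 = (7Σi² − 5Σi) / 2 over i = 1..12.
Σi = 78 and Σi² = 650.
(7·650 − 5·78) / 2 = 4160/2 = 2080.

2080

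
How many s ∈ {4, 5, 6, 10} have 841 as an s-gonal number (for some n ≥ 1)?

s = 4: P(4, 29) = 841. ✓
s = 5: P(5, 23) = 782 and P(5, 24) = 852; 841 is not s-gonal.
s = 6: P(6, 20) = 780 and P(6, 21) = 861; 841 is not s-gonal.
s = 10: P(10, 14) = 742 and P(10, 15) = 855; 841 is not s-gonal.
Hits: s ∈ {4} → 1.

1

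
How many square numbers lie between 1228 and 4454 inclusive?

31

The n-th square number is n².
Smallest index with value ≥ 1228: n = 36 (giving 1296).
Largest index with value ≤ 4454: n = 66 (giving 4356).
Indices 36 through 66: 31 terms.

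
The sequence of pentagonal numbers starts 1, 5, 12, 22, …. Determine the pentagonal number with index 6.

The 6th pentagonal number is n(3n−1)/2 with n = 6.
6·(3·6 − 1)/2 = 6·17/2 = 51.

51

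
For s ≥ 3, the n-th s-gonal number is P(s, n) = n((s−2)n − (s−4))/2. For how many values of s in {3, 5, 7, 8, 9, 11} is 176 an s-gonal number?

s = 3: P(3, 18) = 171 and P(3, 19) = 190; 176 is not s-gonal.
s = 5: P(5, 11) = 176. ✓
s = 7: P(7, 8) = 148 and P(7, 9) = 189; 176 is not s-gonal.
s = 8: P(8, 8) = 176. ✓
s = 9: P(9, 7) = 154 and P(9, 8) = 204; 176 is not s-gonal.
s = 11: P(11, 6) = 141 and P(11, 7) = 196; 176 is not s-gonal.
Hits: s ∈ {5, 8} → 2.

2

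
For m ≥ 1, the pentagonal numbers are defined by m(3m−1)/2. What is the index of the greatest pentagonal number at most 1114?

Solve n(3n−1)/2 ≤ 1114 for integer n.
n = 27 gives 1080 ≤ 1114, while n = 28 gives 1162 > 1114; so the answer is index 27.

27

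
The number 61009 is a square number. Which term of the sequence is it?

We need n² = 61009, so n = √61009 = 247.
Check: 247² = 61009. ✓

247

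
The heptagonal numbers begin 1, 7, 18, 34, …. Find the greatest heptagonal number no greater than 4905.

Solve n(5n−3)/2 ≤ 4905 for integer n.
n = 44 gives 4774 ≤ 4905, while n = 45 gives 4995 > 4905; so the answer is 4774.

4774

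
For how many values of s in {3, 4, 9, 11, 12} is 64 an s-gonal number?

2

s = 3: P(3, 10) = 55 and P(3, 11) = 66; 64 is not s-gonal.
s = 4: P(4, 8) = 64. ✓
s = 9: P(9, 4) = 46 and P(9, 5) = 75; 64 is not s-gonal.
s = 11: P(11, 4) = 58 and P(11, 5) = 95; 64 is not s-gonal.
s = 12: P(12, 4) = 64. ✓
Hits: s ∈ {4, 12} → 2.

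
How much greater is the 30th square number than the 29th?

59

n² − (n−1)² = 2n − 1, so 30² − 29² = 2·30 − 1 = 59.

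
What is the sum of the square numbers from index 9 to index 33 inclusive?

12325

Σ_{i=9}^{33} i² = 12529 − 204 = 12325.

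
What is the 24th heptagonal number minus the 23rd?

Consecutive heptagonal numbers differ by 5n − 4: here 5·24 − 4 = 116.

116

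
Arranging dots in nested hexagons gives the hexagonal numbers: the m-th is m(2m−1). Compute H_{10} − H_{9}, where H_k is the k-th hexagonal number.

Consecutive hexagonal numbers differ by 4n − 3: here 4·10 − 3 = 37.

37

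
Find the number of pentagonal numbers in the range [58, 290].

The n-th pentagonal number is n(3n−1)/2.
Smallest index with value ≥ 58: n = 7 (giving 70).
Largest index with value ≤ 290: n = 14 (giving 287).
Indices 7 through 14: 8 terms.

8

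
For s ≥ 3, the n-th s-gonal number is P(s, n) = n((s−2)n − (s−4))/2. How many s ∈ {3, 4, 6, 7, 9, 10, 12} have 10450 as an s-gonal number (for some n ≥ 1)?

s = 3: P(3, 144) = 10440 and P(3, 145) = 10585; 10450 is not s-gonal.
s = 4: P(4, 102) = 10404 and P(4, 103) = 10609; 10450 is not s-gonal.
s = 6: P(6, 72) = 10296 and P(6, 73) = 10585; 10450 is not s-gonal.
s = 7: P(7, 64) = 10144 and P(7, 65) = 10465; 10450 is not s-gonal.
s = 9: P(9, 55) = 10450. ✓
s = 10: P(10, 51) = 10251 and P(10, 52) = 10660; 10450 is not s-gonal.
s = 12: P(12, 46) = 10396 and P(12, 47) = 10857; 10450 is not s-gonal.
Hits: s ∈ {9} → 1.

1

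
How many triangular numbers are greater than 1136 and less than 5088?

53

The n-th triangular number is n(n+1)/2.
Smallest index with value > 1136: n = 48 (giving 1176).
Largest index with value < 5088: n = 100 (giving 5050).
Indices 48 through 100: 53 terms.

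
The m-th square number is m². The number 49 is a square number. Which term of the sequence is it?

7

We need n² = 49, so n = √49 = 7.
Check: 7² = 49. ✓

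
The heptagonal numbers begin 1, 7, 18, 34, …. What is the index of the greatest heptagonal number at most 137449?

Solve n(5n−3)/2 ≤ 137449 for integer n.
n = 234 gives 136539 ≤ 137449, while n = 235 gives 137710 > 137449; so the answer is index 234.

234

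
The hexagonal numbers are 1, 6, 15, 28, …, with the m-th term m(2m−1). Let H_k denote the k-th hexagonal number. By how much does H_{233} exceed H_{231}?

1854

233·(2·233 − 1) = 108345 and 231·(2·231 − 1) = 106491.
Difference: 108345 − 106491 = 1854.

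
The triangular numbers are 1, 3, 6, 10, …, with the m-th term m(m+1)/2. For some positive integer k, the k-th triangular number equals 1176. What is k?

Set n(n+1)/2 = 1176, giving n² + n − 2352 = 0.
The discriminant is 1 + 8·1176 = 9409, and √9409 = 97.
So n = (-1 + 97) / 2 = 96/2 = 48.

48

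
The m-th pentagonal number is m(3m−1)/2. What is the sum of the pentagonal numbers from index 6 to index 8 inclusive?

Σ i(3i−1)/2 = (3Σi² − Σi) / 2 over i = 6..8.
Σi = 36 − 15 = 21 and Σi² = 204 − 55 = 149.
(3·149 − 1·21) / 2 = 426/2 = 213.

213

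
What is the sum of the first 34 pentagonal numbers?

20230

Σ i(3i−1)/2 = (3Σi² − Σi) / 2 over i = 1..34.
Σi = 595 and Σi² = 13685.
(3·13685 − 1·595) / 2 = 40460/2 = 20230.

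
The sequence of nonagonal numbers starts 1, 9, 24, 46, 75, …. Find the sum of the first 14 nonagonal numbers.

3290

Σ i(7i−5)/2 = (7Σi² − 5Σi) / 2 over i = 1..14.
Σi = 105 and Σi² = 1015.
(7·1015 − 5·105) / 2 = 6580/2 = 3290.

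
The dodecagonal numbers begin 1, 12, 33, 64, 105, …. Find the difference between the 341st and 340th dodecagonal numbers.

3401

Consecutive dodecagonal numbers differ by 10n − 9: here 10·341 − 9 = 3401.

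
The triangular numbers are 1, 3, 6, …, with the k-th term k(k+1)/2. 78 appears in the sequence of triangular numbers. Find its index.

12

Set n(n+1)/2 = 78, giving n² + n − 156 = 0.
So n = (-1 + 25) / 2 = 24/2 = 12.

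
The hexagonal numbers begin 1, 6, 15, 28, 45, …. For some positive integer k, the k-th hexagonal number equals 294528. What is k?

384

Set n(2n−1) = 294528, giving 2n² − n − 294528 = 0.
The discriminant is 1 + 8·294528 = 2356225, and √2356225 = 1535.
So n = (1 + 1535) / 4 = 1536/4 = 384.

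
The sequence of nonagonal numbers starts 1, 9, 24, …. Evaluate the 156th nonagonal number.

84786

The 156th nonagonal number is n(7n−5)/2 with n = 156.
156·(7·156 − 5)/2 = 156·1087/2 = 84786.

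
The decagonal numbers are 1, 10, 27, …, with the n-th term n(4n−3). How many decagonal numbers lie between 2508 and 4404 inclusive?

The n-th decagonal number is n(4n−3).
Smallest index with value ≥ 2508: n = 26 (giving 2626).
Largest index with value ≤ 4404: n = 33 (giving 4257).
Indices 26 through 33: 8 terms.

8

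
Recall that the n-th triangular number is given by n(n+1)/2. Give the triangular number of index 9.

The 9th triangular number is n(n+1)/2 with n = 9.
9·10/2 = 90/2 = 45.

45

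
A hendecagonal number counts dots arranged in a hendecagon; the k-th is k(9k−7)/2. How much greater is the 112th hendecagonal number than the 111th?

1000

Consecutive hendecagonal numbers differ by 9n − 8: here 9·112 − 8 = 1000.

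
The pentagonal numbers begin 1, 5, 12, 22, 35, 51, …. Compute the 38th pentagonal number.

2147

The 38th pentagonal number is n(3n−1)/2 with n = 38.
38·(3·38 − 1)/2 = 38·113/2 = 2147.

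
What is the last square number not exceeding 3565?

3481

Solve n² ≤ 3565 for integer n.
n = 59 gives 3481 ≤ 3565, while n = 60 gives 3600 > 3565; so the answer is 3481.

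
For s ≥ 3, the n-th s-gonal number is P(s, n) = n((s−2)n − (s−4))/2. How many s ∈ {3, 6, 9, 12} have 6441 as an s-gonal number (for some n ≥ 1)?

2

s = 3: P(3, 113) = 6441. ✓
s = 6: P(6, 57) = 6441. ✓
s = 9: P(9, 43) = 6364 and P(9, 44) = 6666; 6441 is not s-gonal.
s = 12: P(12, 36) = 6336 and P(12, 37) = 6697; 6441 is not s-gonal.
Hits: s ∈ {3, 6} → 2.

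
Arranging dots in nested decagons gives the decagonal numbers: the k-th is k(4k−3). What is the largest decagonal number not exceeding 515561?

514447

Solve n(4n−3) ≤ 515561 for integer n.
n = 359 gives 514447 ≤ 515561, while n = 360 gives 517320 > 515561; so the answer is 514447.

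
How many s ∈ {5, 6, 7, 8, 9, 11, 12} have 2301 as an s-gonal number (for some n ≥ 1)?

s = 5: P(5, 39) = 2262 and P(5, 40) = 2380; 2301 is not s-gonal.
s = 6: P(6, 34) = 2278 and P(6, 35) = 2415; 2301 is not s-gonal.
s = 7: P(7, 30) = 2205 and P(7, 31) = 2356; 2301 is not s-gonal.
s = 8: P(8, 28) = 2296 and P(8, 29) = 2465; 2301 is not s-gonal.
s = 9: P(9, 26) = 2301. ✓
s = 11: P(11, 23) = 2300 and P(11, 24) = 2508; 2301 is not s-gonal.
s = 12: P(12, 21) = 2121 and P(12, 22) = 2332; 2301 is not s-gonal.
Hits: s ∈ {9} → 1.

1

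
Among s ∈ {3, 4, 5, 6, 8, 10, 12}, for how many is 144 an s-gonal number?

s = 3: P(3, 16) = 136 and P(3, 17) = 153; 144 is not s-gonal.
s = 4: P(4, 12) = 144. ✓
s = 5: P(5, 9) = 117 and P(5, 10) = 145; 144 is not s-gonal.
s = 6: P(6, 8) = 120 and P(6, 9) = 153; 144 is not s-gonal.
s = 8: P(8, 7) = 133 and P(8, 8) = 176; 144 is not s-gonal.
s = 10: P(10, 6) = 126 and P(10, 7) = 175; 144 is not s-gonal.
s = 12: P(12, 5) = 105 and P(12, 6) = 156; 144 is not s-gonal.
Hits: s ∈ {4} → 1.

1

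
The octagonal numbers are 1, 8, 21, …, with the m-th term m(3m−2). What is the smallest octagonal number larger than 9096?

9296

Solve n(3n−2) > 9096 for integer n.
The largest n with value ≤ 9096 is 55 (since 8965 ≤ 9096 < 9296), so the first above is n = 56, value 9296.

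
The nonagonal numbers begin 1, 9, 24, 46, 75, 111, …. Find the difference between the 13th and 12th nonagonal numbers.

Consecutive nonagonal numbers differ by 7n − 6: here 7·13 − 6 = 85.

85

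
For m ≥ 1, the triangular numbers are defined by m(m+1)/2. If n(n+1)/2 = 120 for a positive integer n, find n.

15

Set n(n+1)/2 = 120, giving n² + n − 240 = 0.
The discriminant is 1 + 8·120 = 961, and √961 = 31.
So n = (-1 + 31) / 2 = 30/2 = 15.
Check: 15·16/2 = 120. ✓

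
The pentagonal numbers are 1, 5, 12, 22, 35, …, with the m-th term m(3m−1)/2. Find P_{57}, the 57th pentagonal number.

The 57th pentagonal number is n(3n−1)/2 with n = 57.
57·(3·57 − 1)/2 = 57·170/2 = 57·85 = 4845.

4845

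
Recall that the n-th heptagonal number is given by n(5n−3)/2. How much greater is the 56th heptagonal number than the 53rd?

813

56·(5·56 − 3)/2 = 7756 and 53·(5·53 − 3)/2 = 6943.
Difference: 7756 − 6943 = 813.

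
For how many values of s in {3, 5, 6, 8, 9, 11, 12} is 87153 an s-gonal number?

2

s = 3: P(3, 417) = 87153. ✓
s = 5: P(5, 241) = 87001 and P(5, 242) = 87725; 87153 is not s-gonal.
s = 6: P(6, 209) = 87153. ✓
s = 8: P(8, 170) = 86360 and P(8, 171) = 87381; 87153 is not s-gonal.
s = 9: P(9, 158) = 86979 and P(9, 159) = 88086; 87153 is not s-gonal.
s = 11: P(11, 139) = 86458 and P(11, 140) = 87710; 87153 is not s-gonal.
s = 12: P(12, 132) = 86592 and P(12, 133) = 87913; 87153 is not s-gonal.
Hits: s ∈ {3, 6} → 2.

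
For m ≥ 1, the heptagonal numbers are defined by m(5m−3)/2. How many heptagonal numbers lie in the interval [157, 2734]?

25

The n-th heptagonal number is n(5n−3)/2.
Smallest index with value ≥ 157: n = 9 (giving 189).
Largest index with value ≤ 2734: n = 33 (giving 2673).
Indices 9 through 33: 25 terms.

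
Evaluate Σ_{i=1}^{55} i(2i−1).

112420

Σ i(2i−1) = 2Σi² − Σi over i = 1..55.
Σi = 1540 and Σi² = 56980.
2·56980 − 1·1540 = 112420.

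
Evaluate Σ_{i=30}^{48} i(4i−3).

Σ i(4i−3) = 4Σi² − 3Σi over i = 30..48.
Σi = 1176 − 435 = 741 and Σi² = 38024 − 8555 = 29469.
4·29469 − 3·741 = 115653.

115653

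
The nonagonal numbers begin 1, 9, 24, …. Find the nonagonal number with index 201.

140901

201·(7·201 − 5)/2 = 201·1402/2 = 201·701 = 140901.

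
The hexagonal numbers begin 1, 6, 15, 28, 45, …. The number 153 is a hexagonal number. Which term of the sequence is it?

Set n(2n−1) = 153, giving 2n² − n − 153 = 0.
The discriminant is 1 + 8·153 = 1225, and √1225 = 35.
So n = (1 + 35) / 4 = 36/4 = 9.
Check: 9·(2·9 − 1) = 153. ✓

9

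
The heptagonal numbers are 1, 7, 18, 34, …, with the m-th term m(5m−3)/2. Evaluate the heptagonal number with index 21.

1071

The 21st heptagonal number is n(5n−3)/2 with n = 21.
21·(5·21 − 3)/2 = 21·102/2 = 21·51 = 1071.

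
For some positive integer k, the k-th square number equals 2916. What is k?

We need n² = 2916, so n = √2916 = 54.
Check: 54² = 2916. ✓

54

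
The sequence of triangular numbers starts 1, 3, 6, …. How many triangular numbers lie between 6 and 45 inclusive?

7

The n-th triangular number is n(n+1)/2.
Smallest index with value ≥ 6: n = 3 (giving 6).
Largest index with value ≤ 45: n = 9 (giving 45).
Indices 3 through 9: 7 terms.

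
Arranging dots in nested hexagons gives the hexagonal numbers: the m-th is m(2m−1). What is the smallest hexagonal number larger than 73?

91

Solve n(2n−1) > 73 for integer n.
The largest n with value ≤ 73 is 6 (since 66 ≤ 73 < 91), so the first above is n = 7, value 91.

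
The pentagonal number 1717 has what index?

Set n(3n−1)/2 = 1717, giving 3n² − n − 3434 = 0.
The discriminant is 1 + 24·1717 = 41209, and √41209 = 203.
So n = (1 + 203) / 6 = 204/6 = 34.

34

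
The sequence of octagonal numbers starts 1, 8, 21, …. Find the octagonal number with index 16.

736

The 16th octagonal number is n(3n−2) with n = 16.
16·(3·16 − 2) = 16·46 = 736.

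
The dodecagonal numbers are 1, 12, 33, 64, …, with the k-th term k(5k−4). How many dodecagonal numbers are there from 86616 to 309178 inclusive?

117

The n-th dodecagonal number is n(5n−4).
Smallest index with value ≥ 86616: n = 133 (giving 87913).
Largest index with value ≤ 309178: n = 249 (giving 309009).
Indices 133 through 249: 117 terms.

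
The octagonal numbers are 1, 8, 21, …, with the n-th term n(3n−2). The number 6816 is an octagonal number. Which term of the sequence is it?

48

Set n(3n−2) = 6816, giving 3n² − 2n − 6816 = 0.
The discriminant is 4 + 12·6816 = 81796, and √81796 = 286.
So n = (2 + 286) / 6 = 288/6 = 48.
Check: 48·(3·48 − 2) = 6816. ✓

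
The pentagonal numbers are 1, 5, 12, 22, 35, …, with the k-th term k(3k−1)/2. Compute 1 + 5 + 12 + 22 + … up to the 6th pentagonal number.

126

Σ i(3i−1)/2 = (3Σi² − Σi) / 2 over i = 1..6.
Σi = 21 and Σi² = 91.
(3·91 − 1·21) / 2 = 252/2 = 126.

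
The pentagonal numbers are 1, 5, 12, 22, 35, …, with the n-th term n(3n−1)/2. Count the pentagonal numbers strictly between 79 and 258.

6

The n-th pentagonal number is n(3n−1)/2.
Smallest index with value > 79: n = 8 (giving 92).
Largest index with value < 258: n = 13 (giving 247).
Indices 8 through 13: 6 terms.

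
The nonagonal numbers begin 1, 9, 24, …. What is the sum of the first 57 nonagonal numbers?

Σ i(7i−5)/2 = (7Σi² − 5Σi) / 2 over i = 1..57.
Σi = 1653 and Σi² = 63365.
(7·63365 − 5·1653) / 2 = 435290/2 = 217645.

217645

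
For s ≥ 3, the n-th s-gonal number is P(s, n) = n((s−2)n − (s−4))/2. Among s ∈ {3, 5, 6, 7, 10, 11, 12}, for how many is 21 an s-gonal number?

1

s = 3: P(3, 6) = 21. ✓
s = 5: P(5, 3) = 12 and P(5, 4) = 22; 21 is not s-gonal.
s = 6: P(6, 3) = 15 and P(6, 4) = 28; 21 is not s-gonal.
s = 7: P(7, 3) = 18 and P(7, 4) = 34; 21 is not s-gonal.
s = 10: P(10, 2) = 10 and P(10, 3) = 27; 21 is not s-gonal.
s = 11: P(11, 2) = 11 and P(11, 3) = 30; 21 is not s-gonal.
s = 12: P(12, 2) = 12 and P(12, 3) = 33; 21 is not s-gonal.
Hits: s ∈ {3} → 1.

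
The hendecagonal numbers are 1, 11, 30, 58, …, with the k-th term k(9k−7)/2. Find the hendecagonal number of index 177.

177·(9·177 − 7)/2 = 177·1586/2 = 177·793 = 140361.

140361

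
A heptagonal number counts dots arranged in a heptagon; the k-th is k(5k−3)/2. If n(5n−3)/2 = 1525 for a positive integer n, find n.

25

Set n(5n−3)/2 = 1525, giving 5n² − 3n − 3050 = 0.
The discriminant is 9 + 40·1525 = 61009, and √61009 = 247.
So n = (3 + 247) / 10 = 250/10 = 25.
Check: 25·(5·25 − 3)/2 = 1525. ✓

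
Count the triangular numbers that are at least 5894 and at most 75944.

281

The n-th triangular number is n(n+1)/2.
Smallest index with value ≥ 5894: n = 109 (giving 5995).
Largest index with value ≤ 75944: n = 389 (giving 75855).
Indices 109 through 389: 281 terms.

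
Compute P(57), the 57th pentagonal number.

4845

The 57th pentagonal number is n(3n−1)/2 with n = 57.
57·(3·57 − 1)/2 = 57·170/2 = 57·85 = 4845.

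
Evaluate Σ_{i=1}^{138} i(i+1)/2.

447580

Σ i(i+1)/2 = (Σi² + Σi) / 2 over i = 1..138.
Σi = 9591 and Σi² = 885569.
(1·885569 + 1·9591) / 2 = 895160/2 = 447580.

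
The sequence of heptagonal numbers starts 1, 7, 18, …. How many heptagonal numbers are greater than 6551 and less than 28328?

The n-th heptagonal number is n(5n−3)/2.
Smallest index with value > 6551: n = 52 (giving 6682).
Largest index with value < 28328: n = 106 (giving 27931).
Indices 52 through 106: 55 terms.

55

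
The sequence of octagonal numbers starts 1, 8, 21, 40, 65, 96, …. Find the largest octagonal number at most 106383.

105656

Solve n(3n−2) ≤ 106383 for integer n.
n = 188 gives 105656 ≤ 106383, while n = 189 gives 106785 > 106383; so the answer is 105656.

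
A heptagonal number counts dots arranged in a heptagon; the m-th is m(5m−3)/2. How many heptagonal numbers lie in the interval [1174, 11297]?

The n-th heptagonal number is n(5n−3)/2.
Smallest index with value ≥ 1174: n = 22 (giving 1177).
Largest index with value ≤ 11297: n = 67 (giving 11122).
Indices 22 through 67: 46 terms.

46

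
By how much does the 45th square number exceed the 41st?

45² = 2025 and 41² = 1681.
Difference: 2025 − 1681 = 344.

344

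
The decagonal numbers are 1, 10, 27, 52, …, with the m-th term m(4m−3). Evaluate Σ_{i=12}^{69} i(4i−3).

438509

Σ i(4i−3) = 4Σi² − 3Σi over i = 12..69.
Σi = 2415 − 66 = 2349 and Σi² = 111895 − 506 = 111389.
4·111389 − 3·2349 = 438509.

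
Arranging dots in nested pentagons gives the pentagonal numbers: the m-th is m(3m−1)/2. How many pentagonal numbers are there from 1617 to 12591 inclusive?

59

The n-th pentagonal number is n(3n−1)/2.
Smallest index with value ≥ 1617: n = 33 (giving 1617).
Largest index with value ≤ 12591: n = 91 (giving 12376).
Indices 33 through 91: 59 terms.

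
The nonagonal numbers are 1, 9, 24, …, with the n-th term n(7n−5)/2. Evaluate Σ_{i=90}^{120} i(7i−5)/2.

1196755

Σ i(7i−5)/2 = (7Σi² − 5Σi) / 2 over i = 90..120.
Σi = 7260 − 4005 = 3255 and Σi² = 583220 − 238965 = 344255.
(7·344255 − 5·3255) / 2 = 2393510/2 = 1196755.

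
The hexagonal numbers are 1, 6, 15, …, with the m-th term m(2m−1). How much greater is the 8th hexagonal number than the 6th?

8·(2·8 − 1) = 120 and 6·(2·6 − 1) = 66.
Difference: 120 − 66 = 54.

54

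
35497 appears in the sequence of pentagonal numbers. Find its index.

154

Set n(3n−1)/2 = 35497, giving 3n² − n − 70994 = 0.
The discriminant is 1 + 24·35497 = 851929, and √851929 = 923.
So n = (1 + 923) / 6 = 924/6 = 154.
Check: 154·(3·154 − 1)/2 = 35497. ✓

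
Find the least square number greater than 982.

Solve n² > 982 for integer n.
The largest n with value ≤ 982 is 31 (since 961 ≤ 982 < 1024), so the first above is n = 32, value 1024.

1024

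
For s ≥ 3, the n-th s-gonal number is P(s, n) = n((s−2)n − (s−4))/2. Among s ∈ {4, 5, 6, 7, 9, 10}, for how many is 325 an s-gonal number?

2

s = 4: P(4, 18) = 324 and P(4, 19) = 361; 325 is not s-gonal.
s = 5: P(5, 14) = 287 and P(5, 15) = 330; 325 is not s-gonal.
s = 6: P(6, 13) = 325. ✓
s = 7: P(7, 11) = 286 and P(7, 12) = 342; 325 is not s-gonal.
s = 9: P(9, 10) = 325. ✓
s = 10: P(10, 9) = 297 and P(10, 10) = 370; 325 is not s-gonal.
Hits: s ∈ {6, 9} → 2.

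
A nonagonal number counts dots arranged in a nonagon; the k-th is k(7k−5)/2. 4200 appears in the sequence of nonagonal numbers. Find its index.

Set n(7n−5)/2 = 4200, giving 7n² − 5n − 8400 = 0.
So n = (5 + 485) / 14 = 490/14 = 35.

35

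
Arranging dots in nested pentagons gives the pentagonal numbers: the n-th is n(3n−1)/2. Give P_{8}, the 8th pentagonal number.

92

8·(3·8 − 1)/2 = 8·23/2 = 92.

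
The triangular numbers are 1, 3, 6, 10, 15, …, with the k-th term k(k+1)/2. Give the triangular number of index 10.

The 10th triangular number is n(n+1)/2 with n = 10.
10·11/2 = 110/2 = 55.

55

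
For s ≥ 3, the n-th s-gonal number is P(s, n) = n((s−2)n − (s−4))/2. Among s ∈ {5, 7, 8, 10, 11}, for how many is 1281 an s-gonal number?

1

s = 5: P(5, 29) = 1247 and P(5, 30) = 1335; 1281 is not s-gonal.
s = 7: P(7, 22) = 1177 and P(7, 23) = 1288; 1281 is not s-gonal.
s = 8: P(8, 21) = 1281. ✓
s = 10: P(10, 18) = 1242 and P(10, 19) = 1387; 1281 is not s-gonal.
s = 11: P(11, 17) = 1241 and P(11, 18) = 1395; 1281 is not s-gonal.
Hits: s ∈ {8} → 1.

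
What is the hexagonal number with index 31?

1891

31·(2·31 − 1) = 31·61 = 1891.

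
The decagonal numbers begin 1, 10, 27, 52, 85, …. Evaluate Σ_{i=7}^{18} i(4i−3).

7622

Σ i(4i−3) = 4Σi² − 3Σi over i = 7..18.
Σi = 171 − 21 = 150 and Σi² = 2109 − 91 = 2018.
4·2018 − 3·150 = 7622.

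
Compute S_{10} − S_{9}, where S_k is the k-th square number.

19

n² − (n−1)² = 2n − 1, so 10² − 9² = 2·10 − 1 = 19.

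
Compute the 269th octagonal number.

216545

The 269th octagonal number is n(3n−2) with n = 269.
269·(3·269 − 2) = 269·805 = 216545.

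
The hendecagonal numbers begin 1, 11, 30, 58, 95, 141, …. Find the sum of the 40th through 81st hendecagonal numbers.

Σ i(9i−7)/2 = (9Σi² − 7Σi) / 2 over i = 40..81.
Σi = 3321 − 780 = 2541 and Σi² = 180441 − 20540 = 159901.
(9·159901 − 7·2541) / 2 = 1421322/2 = 710661.

710661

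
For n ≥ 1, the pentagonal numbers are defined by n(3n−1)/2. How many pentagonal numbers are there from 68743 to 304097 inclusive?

236

The n-th pentagonal number is n(3n−1)/2.
Smallest index with value ≥ 68743: n = 215 (giving 69230).
Largest index with value ≤ 304097: n = 450 (giving 303525).
Indices 215 through 450: 236 terms.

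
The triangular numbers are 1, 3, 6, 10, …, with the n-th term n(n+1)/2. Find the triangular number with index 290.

42195

The 290th triangular number is n(n+1)/2 with n = 290.
290·291/2 = 84390/2 = 42195.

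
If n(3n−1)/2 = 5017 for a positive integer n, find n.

Set n(3n−1)/2 = 5017, giving 3n² − n − 10034 = 0.
The discriminant is 1 + 24·5017 = 120409, and √120409 = 347.
So n = (1 + 347) / 6 = 348/6 = 58.

58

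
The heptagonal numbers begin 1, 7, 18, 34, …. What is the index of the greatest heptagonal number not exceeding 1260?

22

Solve n(5n−3)/2 ≤ 1260 for integer n.
n = 22 gives 1177 ≤ 1260, while n = 23 gives 1288 > 1260; so the answer is index 22.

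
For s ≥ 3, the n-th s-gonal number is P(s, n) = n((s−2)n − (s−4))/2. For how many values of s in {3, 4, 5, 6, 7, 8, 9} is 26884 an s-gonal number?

s = 3: P(3, 231) = 26796 and P(3, 232) = 27028; 26884 is not s-gonal.
s = 4: P(4, 163) = 26569 and P(4, 164) = 26896; 26884 is not s-gonal.
s = 5: P(5, 134) = 26867 and P(5, 135) = 27270; 26884 is not s-gonal.
s = 6: P(6, 116) = 26796 and P(6, 117) = 27261; 26884 is not s-gonal.
s = 7: P(7, 104) = 26884. ✓
s = 8: P(8, 94) = 26320 and P(8, 95) = 26885; 26884 is not s-gonal.
s = 9: P(9, 88) = 26884. ✓
Hits: s ∈ {7, 9} → 2.

2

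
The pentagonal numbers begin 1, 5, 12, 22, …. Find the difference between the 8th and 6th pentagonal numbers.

41

8·(3·8 − 1)/2 = 92 and 6·(3·6 − 1)/2 = 51.
Difference: 92 − 51 = 41.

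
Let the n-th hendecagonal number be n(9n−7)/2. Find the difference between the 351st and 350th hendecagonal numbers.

Consecutive hendecagonal numbers differ by 9n − 8: here 9·351 − 8 = 3151.

3151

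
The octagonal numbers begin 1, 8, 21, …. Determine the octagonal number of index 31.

2821

The 31st octagonal number is n(3n−2) with n = 31.
31·(3·31 − 2) = 31·91 = 2821.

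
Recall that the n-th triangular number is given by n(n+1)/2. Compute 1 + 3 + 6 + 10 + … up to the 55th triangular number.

Σ i(i+1)/2 = (Σi² + Σi) / 2 over i = 1..55.
Σi = 1540 and Σi² = 56980.
(1·56980 + 1·1540) / 2 = 58520/2 = 29260.

29260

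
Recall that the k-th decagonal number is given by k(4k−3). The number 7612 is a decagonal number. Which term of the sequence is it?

44

Set n(4n−3) = 7612, giving 4n² − 3n − 7612 = 0.
So n = (3 + 349) / 8 = 352/8 = 44.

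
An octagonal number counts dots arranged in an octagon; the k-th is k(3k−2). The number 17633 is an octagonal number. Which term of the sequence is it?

Set n(3n−2) = 17633, giving 3n² − 2n − 17633 = 0.
The discriminant is 4 + 12·17633 = 211600, and √211600 = 460.
So n = (2 + 460) / 6 = 462/6 = 77.

77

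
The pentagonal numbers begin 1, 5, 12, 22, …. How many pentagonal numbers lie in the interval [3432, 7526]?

The n-th pentagonal number is n(3n−1)/2.
Smallest index with value ≥ 3432: n = 48 (giving 3432).
Largest index with value ≤ 7526: n = 71 (giving 7526).
Indices 48 through 71: 24 terms.

24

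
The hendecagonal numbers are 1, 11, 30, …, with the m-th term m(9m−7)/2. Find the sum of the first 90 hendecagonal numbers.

1097460

Σ i(9i−7)/2 = (9Σi² − 7Σi) / 2 over i = 1..90.
Σi = 4095 and Σi² = 247065.
(9·247065 − 7·4095) / 2 = 2194920/2 = 1097460.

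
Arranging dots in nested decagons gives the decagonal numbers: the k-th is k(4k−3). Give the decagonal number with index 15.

855

The 15th decagonal number is n(4n−3) with n = 15.
15·(4·15 − 3) = 15·57 = 855.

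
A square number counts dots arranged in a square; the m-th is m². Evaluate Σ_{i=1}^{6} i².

91

Σ_{i=1}^{6} i² = 6·7·13/6 = 91.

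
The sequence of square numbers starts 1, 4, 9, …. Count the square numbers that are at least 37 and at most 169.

7

The n-th square number is n².
Smallest index with value ≥ 37: n = 7 (giving 49).
Largest index with value ≤ 169: n = 13 (giving 169).
Indices 7 through 13: 7 terms.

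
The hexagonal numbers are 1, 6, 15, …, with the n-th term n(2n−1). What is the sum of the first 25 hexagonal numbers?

10725

Σ i(2i−1) = 2Σi² − Σi over i = 1..25.
Σi = 325 and Σi² = 5525.
2·5525 − 1·325 = 10725.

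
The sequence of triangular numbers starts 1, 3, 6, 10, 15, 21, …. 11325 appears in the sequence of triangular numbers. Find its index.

Set n(n+1)/2 = 11325, giving n² + n − 22650 = 0.
The discriminant is 1 + 8·11325 = 90601, and √90601 = 301.
So n = (-1 + 301) / 2 = 300/2 = 150.
Check: 150·151/2 = 11325. ✓

150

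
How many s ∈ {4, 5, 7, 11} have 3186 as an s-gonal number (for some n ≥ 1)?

2

s = 4: P(4, 56) = 3136 and P(4, 57) = 3249; 3186 is not s-gonal.
s = 5: P(5, 46) = 3151 and P(5, 47) = 3290; 3186 is not s-gonal.
s = 7: P(7, 36) = 3186. ✓
s = 11: P(11, 27) = 3186. ✓
Hits: s ∈ {7, 11} → 2.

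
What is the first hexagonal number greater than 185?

190

Solve n(2n−1) > 185 for integer n.
The largest n with value ≤ 185 is 9 (since 153 ≤ 185 < 190), so the first above is n = 10, value 190.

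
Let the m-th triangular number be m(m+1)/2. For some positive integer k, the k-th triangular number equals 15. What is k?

Set n(n+1)/2 = 15, giving n² + n − 30 = 0.
The discriminant is 1 + 8·15 = 121, and √121 = 11.
So n = (-1 + 11) / 2 = 10/2 = 5.
Check: 5·6/2 = 15. ✓

5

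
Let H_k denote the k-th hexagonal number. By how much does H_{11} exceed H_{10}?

Consecutive hexagonal numbers differ by 4n − 3: here 4·11 − 3 = 41.

41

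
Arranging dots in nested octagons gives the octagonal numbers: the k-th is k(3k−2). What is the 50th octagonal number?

50·(3·50 − 2) = 50·148 = 7400.

7400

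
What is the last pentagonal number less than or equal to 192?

176

Solve n(3n−1)/2 ≤ 192 for integer n.
n = 11 gives 176 ≤ 192, while n = 12 gives 210 > 192; so the answer is 176.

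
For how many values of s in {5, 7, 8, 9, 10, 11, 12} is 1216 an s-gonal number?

2

s = 5: P(5, 28) = 1162 and P(5, 29) = 1247; 1216 is not s-gonal.
s = 7: P(7, 22) = 1177 and P(7, 23) = 1288; 1216 is not s-gonal.
s = 8: P(8, 20) = 1160 and P(8, 21) = 1281; 1216 is not s-gonal.
s = 9: P(9, 19) = 1216. ✓
s = 10: P(10, 17) = 1105 and P(10, 18) = 1242; 1216 is not s-gonal.
s = 11: P(11, 16) = 1096 and P(11, 17) = 1241; 1216 is not s-gonal.
s = 12: P(12, 16) = 1216. ✓
Hits: s ∈ {9, 12} → 2.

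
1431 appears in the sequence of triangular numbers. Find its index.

53

Set n(n+1)/2 = 1431, giving n² + n − 2862 = 0.
The discriminant is 1 + 8·1431 = 11449, and √11449 = 107.
So n = (-1 + 107) / 2 = 106/2 = 53.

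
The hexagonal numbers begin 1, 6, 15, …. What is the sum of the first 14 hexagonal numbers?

1925

Σ i(2i−1) = 2Σi² − Σi over i = 1..14.
Σi = 105 and Σi² = 1015.
2·1015 − 1·105 = 1925.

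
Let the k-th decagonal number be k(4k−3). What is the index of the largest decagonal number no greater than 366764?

303

Solve n(4n−3) ≤ 366764 for integer n.
n = 303 gives 366327 ≤ 366764, while n = 304 gives 368752 > 366764; so the answer is index 303.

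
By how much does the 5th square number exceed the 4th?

n² − (n−1)² = 2n − 1, so 5² − 4² = 2·5 − 1 = 9.

9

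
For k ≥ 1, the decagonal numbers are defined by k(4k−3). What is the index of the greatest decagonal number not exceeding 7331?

Solve n(4n−3) ≤ 7331 for integer n.
n = 43 gives 7267 ≤ 7331, while n = 44 gives 7612 > 7331; so the answer is index 43.

43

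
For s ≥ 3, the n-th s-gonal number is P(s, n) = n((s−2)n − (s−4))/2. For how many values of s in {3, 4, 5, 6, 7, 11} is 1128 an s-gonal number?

s = 3: P(3, 47) = 1128. ✓
s = 4: P(4, 33) = 1089 and P(4, 34) = 1156; 1128 is not s-gonal.
s = 5: P(5, 27) = 1080 and P(5, 28) = 1162; 1128 is not s-gonal.
s = 6: P(6, 24) = 1128. ✓
s = 7: P(7, 21) = 1071 and P(7, 22) = 1177; 1128 is not s-gonal.
s = 11: P(11, 16) = 1096 and P(11, 17) = 1241; 1128 is not s-gonal.
Hits: s ∈ {3, 6} → 2.

2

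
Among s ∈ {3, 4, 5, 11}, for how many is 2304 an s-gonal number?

s = 3: P(3, 67) = 2278 and P(3, 68) = 2346; 2304 is not s-gonal.
s = 4: P(4, 48) = 2304. ✓
s = 5: P(5, 39) = 2262 and P(5, 40) = 2380; 2304 is not s-gonal.
s = 11: P(11, 23) = 2300 and P(11, 24) = 2508; 2304 is not s-gonal.
Hits: s ∈ {4} → 1.

1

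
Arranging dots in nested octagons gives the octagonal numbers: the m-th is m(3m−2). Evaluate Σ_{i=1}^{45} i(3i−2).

Σ i(3i−2) = 3Σi² − 2Σi over i = 1..45.
Σi = 1035 and Σi² = 31395.
3·31395 − 2·1035 = 92115.

92115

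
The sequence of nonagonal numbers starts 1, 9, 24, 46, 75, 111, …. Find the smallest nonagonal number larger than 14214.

14625

Solve n(7n−5)/2 > 14214 for integer n.
The largest n with value ≤ 14214 is 64 (since 14176 ≤ 14214 < 14625), so the first above is n = 65, value 14625.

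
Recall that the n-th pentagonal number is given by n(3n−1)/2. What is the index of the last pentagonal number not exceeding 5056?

Solve n(3n−1)/2 ≤ 5056 for integer n.
n = 58 gives 5017 ≤ 5056, while n = 59 gives 5192 > 5056; so the answer is index 58.

58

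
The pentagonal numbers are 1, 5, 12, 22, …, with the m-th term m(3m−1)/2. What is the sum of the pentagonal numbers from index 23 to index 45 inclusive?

41009

Σ i(3i−1)/2 = (3Σi² − Σi) / 2 over i = 23..45.
Σi = 1035 − 253 = 782 and Σi² = 31395 − 3795 = 27600.
(3·27600 − 1·782) / 2 = 82018/2 = 41009.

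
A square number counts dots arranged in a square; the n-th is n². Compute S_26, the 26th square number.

676

The 26th square number is n² with n = 26.
26² = 676.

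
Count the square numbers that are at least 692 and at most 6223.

52

The n-th square number is n².
Smallest index with value ≥ 692: n = 27 (giving 729).
Largest index with value ≤ 6223: n = 78 (giving 6084).
Indices 27 through 78: 52 terms.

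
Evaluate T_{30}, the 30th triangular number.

465

The 30th triangular number is n(n+1)/2 with n = 30.
30·31/2 = 930/2 = 465.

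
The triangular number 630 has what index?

35

Set n(n+1)/2 = 630, giving n² + n − 1260 = 0.
The discriminant is 1 + 8·630 = 5041, and √5041 = 71.
So n = (-1 + 71) / 2 = 70/2 = 35.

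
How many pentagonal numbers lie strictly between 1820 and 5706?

26

The n-th pentagonal number is n(3n−1)/2.
Smallest index with value > 1820: n = 36 (giving 1926).
Largest index with value < 5706: n = 61 (giving 5551).
Indices 36 through 61: 26 terms.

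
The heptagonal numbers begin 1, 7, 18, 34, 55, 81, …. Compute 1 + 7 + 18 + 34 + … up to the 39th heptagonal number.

50180

Σ i(5i−3)/2 = (5Σi² − 3Σi) / 2 over i = 1..39.
Σi = 780 and Σi² = 20540.
(5·20540 − 3·780) / 2 = 100360/2 = 50180.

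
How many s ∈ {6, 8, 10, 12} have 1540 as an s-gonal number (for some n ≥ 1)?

2

s = 6: P(6, 28) = 1540. ✓
s = 8: P(8, 22) = 1408 and P(8, 23) = 1541; 1540 is not s-gonal.
s = 10: P(10, 20) = 1540. ✓
s = 12: P(12, 17) = 1377 and P(12, 18) = 1548; 1540 is not s-gonal.
Hits: s ∈ {6, 10} → 2.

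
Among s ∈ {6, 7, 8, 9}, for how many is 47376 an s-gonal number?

s = 6: P(6, 154) = 47278 and P(6, 155) = 47895; 47376 is not s-gonal.
s = 7: P(7, 137) = 46717 and P(7, 138) = 47403; 47376 is not s-gonal.
s = 8: P(8, 126) = 47376. ✓
s = 9: P(9, 116) = 46806 and P(9, 117) = 47619; 47376 is not s-gonal.
Hits: s ∈ {8} → 1.

1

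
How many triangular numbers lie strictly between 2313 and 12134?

88

The n-th triangular number is n(n+1)/2.
Smallest index with value > 2313: n = 68 (giving 2346).
Largest index with value < 12134: n = 155 (giving 12090).
Indices 68 through 155: 88 terms.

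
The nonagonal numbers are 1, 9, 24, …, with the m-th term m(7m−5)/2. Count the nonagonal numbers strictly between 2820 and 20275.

48

The n-th nonagonal number is n(7n−5)/2.
Smallest index with value > 2820: n = 29 (giving 2871).
Largest index with value < 20275: n = 76 (giving 20026).
Indices 29 through 76: 48 terms.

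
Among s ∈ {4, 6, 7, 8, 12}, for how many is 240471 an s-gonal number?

s = 4: P(4, 490) = 240100 and P(4, 491) = 241081; 240471 is not s-gonal.
s = 6: P(6, 347) = 240471. ✓
s = 7: P(7, 310) = 239785 and P(7, 311) = 241336; 240471 is not s-gonal.
s = 8: P(8, 283) = 239701 and P(8, 284) = 241400; 240471 is not s-gonal.
s = 12: P(12, 219) = 238929 and P(12, 220) = 241120; 240471 is not s-gonal.
Hits: s ∈ {6} → 1.

1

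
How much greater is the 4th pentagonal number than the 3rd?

10

Consecutive pentagonal numbers differ by 3n − 2: here 3·4 − 2 = 10.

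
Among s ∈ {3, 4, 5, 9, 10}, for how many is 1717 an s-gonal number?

s = 3: P(3, 58) = 1711 and P(3, 59) = 1770; 1717 is not s-gonal.
s = 4: P(4, 41) = 1681 and P(4, 42) = 1764; 1717 is not s-gonal.
s = 5: P(5, 34) = 1717. ✓
s = 9: P(9, 22) = 1639 and P(9, 23) = 1794; 1717 is not s-gonal.
s = 10: P(10, 21) = 1701 and P(10, 22) = 1870; 1717 is not s-gonal.
Hits: s ∈ {5} → 1.

1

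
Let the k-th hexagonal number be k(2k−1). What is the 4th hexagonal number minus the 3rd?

Consecutive hexagonal numbers differ by 4n − 3: here 4·4 − 3 = 13.

13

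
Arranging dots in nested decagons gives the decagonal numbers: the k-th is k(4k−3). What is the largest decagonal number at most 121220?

Solve n(4n−3) ≤ 121220 for integer n.
n = 174 gives 120582 ≤ 121220, while n = 175 gives 121975 > 121220; so the answer is 120582.

120582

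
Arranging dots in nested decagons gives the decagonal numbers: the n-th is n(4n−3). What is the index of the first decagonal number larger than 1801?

Solve n(4n−3) > 1801 for integer n.
The largest n with value ≤ 1801 is 21 (since 1701 ≤ 1801 < 1870), so the first above is n = 22, value 1870.

22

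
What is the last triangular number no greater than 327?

Solve n(n+1)/2 ≤ 327 for integer n.
n = 25 gives 325 ≤ 327, while n = 26 gives 351 > 327; so the answer is 325.

325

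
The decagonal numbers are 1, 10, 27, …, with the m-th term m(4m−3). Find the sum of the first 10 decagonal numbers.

Σ i(4i−3) = 4Σi² − 3Σi over i = 1..10.
Σi = 55 and Σi² = 385.
4·385 − 3·55 = 1375.

1375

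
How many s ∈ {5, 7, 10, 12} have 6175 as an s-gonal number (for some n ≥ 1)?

1

s = 5: P(5, 64) = 6112 and P(5, 65) = 6305; 6175 is not s-gonal.
s = 7: P(7, 50) = 6175. ✓
s = 10: P(10, 39) = 5967 and P(10, 40) = 6280; 6175 is not s-gonal.
s = 12: P(12, 35) = 5985 and P(12, 36) = 6336; 6175 is not s-gonal.
Hits: s ∈ {7} → 1.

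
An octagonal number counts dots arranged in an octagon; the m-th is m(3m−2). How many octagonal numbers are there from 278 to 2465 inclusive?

20

The n-th octagonal number is n(3n−2).
Smallest index with value ≥ 278: n = 10 (giving 280).
Largest index with value ≤ 2465: n = 29 (giving 2465).
Indices 10 through 29: 20 terms.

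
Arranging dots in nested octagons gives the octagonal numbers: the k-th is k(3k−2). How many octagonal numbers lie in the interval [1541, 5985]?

23

The n-th octagonal number is n(3n−2).
Smallest index with value ≥ 1541: n = 23 (giving 1541).
Largest index with value ≤ 5985: n = 45 (giving 5985).
Indices 23 through 45: 23 terms.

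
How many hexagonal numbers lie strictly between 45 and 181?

4

The n-th hexagonal number is n(2n−1).
Smallest index with value > 45: n = 6 (giving 66).
Largest index with value < 181: n = 9 (giving 153).
Indices 6 through 9: 4 terms.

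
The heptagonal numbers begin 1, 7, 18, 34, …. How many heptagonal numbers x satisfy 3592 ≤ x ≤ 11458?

The n-th heptagonal number is n(5n−3)/2.
Smallest index with value ≥ 3592: n = 39 (giving 3744).
Largest index with value ≤ 11458: n = 68 (giving 11458).
Indices 39 through 68: 30 terms.

30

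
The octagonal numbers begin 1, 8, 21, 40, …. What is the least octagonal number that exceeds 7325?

7400

Solve n(3n−2) > 7325 for integer n.
The largest n with value ≤ 7325 is 49 (since 7105 ≤ 7325 < 7400), so the first above is n = 50, value 7400.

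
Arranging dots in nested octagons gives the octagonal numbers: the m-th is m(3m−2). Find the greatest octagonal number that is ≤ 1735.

1680

Solve n(3n−2) ≤ 1735 for integer n.
n = 24 gives 1680 ≤ 1735, while n = 25 gives 1825 > 1735; so the answer is 1680.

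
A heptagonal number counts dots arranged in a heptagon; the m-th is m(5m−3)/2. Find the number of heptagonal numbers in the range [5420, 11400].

The n-th heptagonal number is n(5n−3)/2.
Smallest index with value ≥ 5420: n = 47 (giving 5452).
Largest index with value ≤ 11400: n = 67 (giving 11122).
Indices 47 through 67: 21 terms.

21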